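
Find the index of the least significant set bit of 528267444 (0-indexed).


0b11111011111001011100010110100. Lowest set bit at position 2

2


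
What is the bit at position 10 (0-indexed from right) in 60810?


0b1110110110001010, position 10 = 1

1


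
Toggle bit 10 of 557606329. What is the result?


557606329 ^ (1 << 10) = 557606329 ^ 1024 = 557605305

557605305


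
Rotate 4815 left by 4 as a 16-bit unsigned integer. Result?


Rotate 0b1001011001111 left by 4 (16-bit) = 0b10110011110001 = 11505

11505


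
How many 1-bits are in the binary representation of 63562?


0b1111100001001010 has 8 set bits

8


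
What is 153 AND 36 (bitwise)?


0b10011001 & 0b100100 = 0b0 = 0

0


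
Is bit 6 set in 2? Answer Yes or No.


0b10, bit 6 = 0. No

No


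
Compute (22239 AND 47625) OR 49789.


Step 1: 22239 & 47625 = 4617
Step 2: 4617 | 49789 = 53885

53885


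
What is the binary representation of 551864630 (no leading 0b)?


551864630 = 100000111001001100100100110110 in binary

100000111001001100100100110110


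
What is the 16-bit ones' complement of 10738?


10738 ^ 65535 = 54797

54797


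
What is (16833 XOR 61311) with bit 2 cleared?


Step 1: 16833 ^ 61311 = 44734
Step 2: 44734 & ~(1 << 2) = 44730

44730


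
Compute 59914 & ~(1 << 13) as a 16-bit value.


59914 & ~(1 << 13) = 51722

51722


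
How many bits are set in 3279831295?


0b11000011011111100100000011111111 has 19 set bits

19


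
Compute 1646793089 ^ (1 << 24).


1646793089 ^ (1 << 24) = 1646793089 ^ 16777216 = 1663570305

1663570305


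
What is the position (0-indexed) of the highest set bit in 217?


0b11011001. Highest set bit at position 7

7


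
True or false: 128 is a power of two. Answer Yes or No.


0b10000000. Only one bit set => Yes

Yes


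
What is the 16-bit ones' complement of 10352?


10352 ^ 65535 = 55183

55183


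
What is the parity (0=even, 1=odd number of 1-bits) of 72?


0b1001000 has 2 ones => parity 0

0


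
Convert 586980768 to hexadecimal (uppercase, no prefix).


586980768 = 22FC9DA0 hex

22FC9DA0


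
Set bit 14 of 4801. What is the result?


4801 | (1 << 14) = 4801 | 16384 = 21185

21185


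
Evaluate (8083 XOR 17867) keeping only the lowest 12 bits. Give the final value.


Step 1: 8083 ^ 17867 = 23128
Step 2: 23128 & 4095 = 2648

2648


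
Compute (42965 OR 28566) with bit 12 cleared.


Step 1: 42965 | 28566 = 61399
Step 2: 61399 & ~(1 << 12) = 61399

61399


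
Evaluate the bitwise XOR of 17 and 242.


0b10001 ^ 0b11110010 = 0b11100011 = 227

227


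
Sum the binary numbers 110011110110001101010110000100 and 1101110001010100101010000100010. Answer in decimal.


110011110110001101010110000100 + 1101110001010100101010000100010 = 10100010000000110010100110100110 = 2718116262

2718116262


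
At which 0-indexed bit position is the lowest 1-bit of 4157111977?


0b11110111110010000111111010101001. Lowest set bit at position 0

0


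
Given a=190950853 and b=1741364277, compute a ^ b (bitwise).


190950853 ^ 1741364277 = 1823126000

1823126000


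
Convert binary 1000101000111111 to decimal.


1000101000111111 in decimal = 35391

35391


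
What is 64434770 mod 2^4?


64434770 & 15 = 2

2


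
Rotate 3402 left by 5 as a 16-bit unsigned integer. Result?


Rotate 0b110101001010 left by 5 (16-bit) = 0b1010100101000001 = 43329

43329


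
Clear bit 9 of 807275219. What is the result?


807275219 & ~(1 << 9) = 807274707

807274707


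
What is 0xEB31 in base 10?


EB31 hex = 60209 decimal

60209


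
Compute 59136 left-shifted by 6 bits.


0b1110011100000000 << 6 = 0b1110011100000000000000 = 3784704

3784704


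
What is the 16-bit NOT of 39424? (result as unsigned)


~0b1001101000000000 = 0b110010111111111 = 26111 (16-bit unsigned)

26111


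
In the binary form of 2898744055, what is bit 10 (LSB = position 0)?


0b10101100110001110101001011110111, position 10 = 0

0


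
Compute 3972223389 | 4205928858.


0b11101100110000110101000110011101 | 0b11111010101100010110000110011010 = 0b11111110111100110111000110011111 = 4277367199

4277367199


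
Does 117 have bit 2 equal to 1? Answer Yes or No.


0b1110101, bit 2 = 1. Yes

Yes


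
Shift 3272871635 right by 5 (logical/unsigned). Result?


0b11000011000101000000111011010011 >> 5 = 0b110000110001010000001110110 = 102277238

102277238


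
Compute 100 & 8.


0b1100100 & 0b1000 = 0b0 = 0

0


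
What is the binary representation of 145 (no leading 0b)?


145 = 10010001 in binary

10010001


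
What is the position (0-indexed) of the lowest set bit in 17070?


0b100001010101110. Lowest set bit at position 1

1


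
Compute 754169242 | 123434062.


0b101100111100111011010110011010 | 0b111010110110111010001001110 = 0b101111111110111111010111011110 = 805041630

805041630


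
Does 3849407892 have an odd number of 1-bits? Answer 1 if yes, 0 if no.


0b11100101011100010100110110010100 has 16 ones => parity 0

0


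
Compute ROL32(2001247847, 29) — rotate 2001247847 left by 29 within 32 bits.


Rotate 0b1110111010010001001111001100111 left by 29 (32-bit) = 0b11101110111010010001001111001100 = 4008252364

4008252364


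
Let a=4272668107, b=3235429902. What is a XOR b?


4272668107 ^ 3235429902 = 1047724997

1047724997


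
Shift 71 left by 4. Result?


0b1000111 << 4 = 0b10001110000 = 1136

1136


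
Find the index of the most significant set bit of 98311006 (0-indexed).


0b101110111000001101101011110. Highest set bit at position 26

26


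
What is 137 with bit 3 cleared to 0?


137 & ~(1 << 3) = 129

129


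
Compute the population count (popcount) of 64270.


0b1111101100001110 has 10 set bits

10


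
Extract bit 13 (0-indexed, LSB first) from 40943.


0b1001111111101111, position 13 = 0

0


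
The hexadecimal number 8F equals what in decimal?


8F hex = 143 decimal

143


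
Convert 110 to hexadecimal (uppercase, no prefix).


110 = 6E hex

6E


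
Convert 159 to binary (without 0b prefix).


159 = 10011111 in binary

10011111


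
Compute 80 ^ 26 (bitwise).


0b1010000 ^ 0b11010 = 0b1001010 = 74

74


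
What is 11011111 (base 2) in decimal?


11011111 in decimal = 223

223


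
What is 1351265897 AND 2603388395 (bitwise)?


0b1010000100010101010111001101001 & 0b10011011001011001000110111101011 = 0b10000000010001000110001101001 = 268995689

268995689


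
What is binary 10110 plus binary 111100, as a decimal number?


10110 + 111100 = 1010010 = 82

82


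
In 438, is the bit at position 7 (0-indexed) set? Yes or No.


0b110110110, bit 7 = 1. Yes

Yes


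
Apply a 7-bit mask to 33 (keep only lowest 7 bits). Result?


33 & 127 = 33

33


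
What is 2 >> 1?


0b10 >> 1 = 0b1 = 1

1


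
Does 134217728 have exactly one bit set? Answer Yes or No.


0b1000000000000000000000000000. Only one bit set => Yes

Yes


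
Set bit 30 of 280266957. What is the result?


280266957 | (1 << 30) = 280266957 | 1073741824 = 1354008781

1354008781


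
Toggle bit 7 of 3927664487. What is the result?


3927664487 ^ (1 << 7) = 3927664487 ^ 128 = 3927664615

3927664615


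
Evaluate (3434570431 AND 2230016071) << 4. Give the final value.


Step 1: 3434570431 & 2230016071 = 2225291271
Step 2: 2225291271 << 4 = 35604660336

35604660336


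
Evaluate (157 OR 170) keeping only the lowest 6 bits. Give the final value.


Step 1: 157 | 170 = 191
Step 2: 191 & 63 = 63

63


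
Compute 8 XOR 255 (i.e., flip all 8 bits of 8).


8 ^ 255 = 247

247


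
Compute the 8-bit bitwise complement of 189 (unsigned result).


~0b10111101 = 0b1000010 = 66 (8-bit unsigned)

66


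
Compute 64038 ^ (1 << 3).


64038 ^ (1 << 3) = 64038 ^ 8 = 64046

64046


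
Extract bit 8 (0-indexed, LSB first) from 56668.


0b1101110101011100, position 8 = 1

1


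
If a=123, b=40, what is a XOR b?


123 ^ 40 = 83

83


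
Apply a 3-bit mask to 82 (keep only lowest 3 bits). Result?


82 & 7 = 2

2


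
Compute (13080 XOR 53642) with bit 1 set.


Step 1: 13080 ^ 53642 = 58002
Step 2: 58002 | (1 << 1) = 58002 | 2 = 58002

58002


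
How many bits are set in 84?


0b1010100 has 3 set bits

3


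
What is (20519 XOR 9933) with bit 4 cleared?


Step 1: 20519 ^ 9933 = 30442
Step 2: 30442 & ~(1 << 4) = 30442

30442


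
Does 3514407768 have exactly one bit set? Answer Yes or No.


0b11010001011110011001101101011000. Multiple bits set => No

No


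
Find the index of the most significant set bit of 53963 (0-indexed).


0b1101001011001011. Highest set bit at position 15

15


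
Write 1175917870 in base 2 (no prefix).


1175917870 = 1000110000101110001010100101110 in binary

1000110000101110001010100101110


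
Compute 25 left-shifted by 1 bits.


0b11001 << 1 = 0b110010 = 50

50


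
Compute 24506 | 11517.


0b101111110111010 | 0b10110011111101 = 0b111111111111111 = 32767

32767


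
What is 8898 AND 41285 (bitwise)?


0b10001011000010 & 0b1010000101000101 = 0b10000001000000 = 8256

8256


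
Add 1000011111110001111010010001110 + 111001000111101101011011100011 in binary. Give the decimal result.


1000011111110001111010010001110 + 111001000111101101011011100011 = 1111101000101111100101101110001 = 2098711409

2098711409


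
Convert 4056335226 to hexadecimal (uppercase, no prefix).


4056335226 = F1C6C37A hex

F1C6C37A


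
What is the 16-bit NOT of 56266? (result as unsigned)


~0b1101101111001010 = 0b10010000110101 = 9269 (16-bit unsigned)

9269


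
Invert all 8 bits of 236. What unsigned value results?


236 ^ 255 = 19

19


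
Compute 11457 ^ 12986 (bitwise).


0b10110011000001 ^ 0b11001010111010 = 0b1111001111011 = 7803

7803


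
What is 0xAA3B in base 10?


AA3B hex = 43579 decimal

43579


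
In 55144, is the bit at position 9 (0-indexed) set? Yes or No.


0b1101011101101000, bit 9 = 1. Yes

Yes


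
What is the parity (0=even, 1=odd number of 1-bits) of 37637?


0b1001001100000101 has 6 ones => parity 0

0


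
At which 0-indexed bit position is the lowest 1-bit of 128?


0b10000000. Lowest set bit at position 7

7


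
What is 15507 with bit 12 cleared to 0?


15507 & ~(1 << 12) = 11411

11411


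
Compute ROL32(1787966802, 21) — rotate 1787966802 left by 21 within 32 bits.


Rotate 0b1101010100100100011010101010010 left by 21 (32-bit) = 0b10101010010011010101001001000110 = 2857194054

2857194054


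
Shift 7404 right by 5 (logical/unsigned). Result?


0b1110011101100 >> 5 = 0b11100111 = 231

231


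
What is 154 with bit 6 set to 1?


154 | (1 << 6) = 154 | 64 = 218

218


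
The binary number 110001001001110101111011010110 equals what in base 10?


110001001001110101111011010110 in decimal = 824663766

824663766


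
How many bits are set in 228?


0b11100100 has 4 set bits

4


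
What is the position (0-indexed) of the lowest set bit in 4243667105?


0b11111100111100010011100010100001. Lowest set bit at position 0

0


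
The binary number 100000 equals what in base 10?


100000 in decimal = 32

32


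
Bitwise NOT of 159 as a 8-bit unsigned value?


~0b10011111 = 0b1100000 = 96 (8-bit unsigned)

96


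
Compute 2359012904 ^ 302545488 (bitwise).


0b10001100100110111010111000101000 ^ 0b10010000010000111101001010000 = 0b10011110100100111101010001111000 = 2660488312

2660488312


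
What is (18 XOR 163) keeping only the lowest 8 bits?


Step 1: 18 ^ 163 = 177
Step 2: 177 & 255 = 177

177


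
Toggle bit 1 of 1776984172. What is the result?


1776984172 ^ (1 << 1) = 1776984172 ^ 2 = 1776984174

1776984174


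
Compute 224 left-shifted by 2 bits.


0b11100000 << 2 = 0b1110000000 = 896

896


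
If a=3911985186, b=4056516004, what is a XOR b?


3911985186 ^ 4056516004 = 417705350

417705350


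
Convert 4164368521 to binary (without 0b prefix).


4164368521 = 11111000001101110011100010001001 in binary

11111000001101110011100010001001


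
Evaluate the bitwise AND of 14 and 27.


0b1110 & 0b11011 = 0b1010 = 10

10


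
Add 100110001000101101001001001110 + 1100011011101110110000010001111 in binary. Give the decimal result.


100110001000101101001001001110 + 1100011011101110110000010001111 = 10001001100110100011001011011101 = 2308584157

2308584157


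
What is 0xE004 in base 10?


E004 hex = 57348 decimal

57348


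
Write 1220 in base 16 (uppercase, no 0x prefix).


1220 = 4C4 hex

4C4


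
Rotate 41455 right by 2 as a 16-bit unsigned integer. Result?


Rotate 0b1010000111101111 right by 2 (16-bit) = 0b1110100001111011 = 59515

59515


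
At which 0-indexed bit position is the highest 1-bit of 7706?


0b1111000011010. Highest set bit at position 12

12


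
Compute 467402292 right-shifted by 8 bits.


0b11011110110111111111000110100 >> 8 = 0b110111101101111111110 = 1825790

1825790


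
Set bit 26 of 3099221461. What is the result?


3099221461 | (1 << 26) = 3099221461 | 67108864 = 3166330325

3166330325


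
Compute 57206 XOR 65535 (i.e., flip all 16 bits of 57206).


57206 ^ 65535 = 8329

8329


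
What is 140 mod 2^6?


140 & 63 = 12

12


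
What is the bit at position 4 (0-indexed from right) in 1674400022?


0b1100011110011010101000100010110, position 4 = 1

1


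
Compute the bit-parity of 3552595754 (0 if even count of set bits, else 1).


0b11010011110000000100111100101010 has 15 ones => parity 1

1


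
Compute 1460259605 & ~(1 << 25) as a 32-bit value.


1460259605 & ~(1 << 25) = 1426705173

1426705173


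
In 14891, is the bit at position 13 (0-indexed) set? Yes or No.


0b11101000101011, bit 13 = 1. Yes

Yes


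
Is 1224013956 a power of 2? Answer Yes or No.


0b1001000111101001111100010000100. Multiple bits set => No

No


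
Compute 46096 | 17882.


0b1011010000010000 | 0b100010111011010 = 0b1111010111011010 = 62938

62938


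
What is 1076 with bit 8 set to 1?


1076 | (1 << 8) = 1076 | 256 = 1332

1332


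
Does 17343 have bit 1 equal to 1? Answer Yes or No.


0b100001110111111, bit 1 = 1. Yes

Yes


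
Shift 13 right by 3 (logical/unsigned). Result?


0b1101 >> 3 = 0b1 = 1

1


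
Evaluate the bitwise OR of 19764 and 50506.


0b100110100110100 | 0b1100010101001010 = 0b1100110101111110 = 52606

52606


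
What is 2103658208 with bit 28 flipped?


2103658208 ^ (1 << 28) = 2103658208 ^ 268435456 = 1835222752

1835222752


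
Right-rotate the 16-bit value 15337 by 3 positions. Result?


Rotate 0b11101111101001 right by 3 (16-bit) = 0b10011101111101 = 10109

10109


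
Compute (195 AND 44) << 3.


Step 1: 195 & 44 = 0
Step 2: 0 << 3 = 0

0


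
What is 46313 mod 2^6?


46313 & 63 = 41

41


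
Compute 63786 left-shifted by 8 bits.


0b1111100100101010 << 8 = 0b111110010010101000000000 = 16329216

16329216


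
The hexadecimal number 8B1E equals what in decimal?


8B1E hex = 35614 decimal

35614


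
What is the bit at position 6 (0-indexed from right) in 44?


0b101100, position 6 = 0

0


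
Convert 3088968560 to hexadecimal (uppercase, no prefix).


3088968560 = B81DEB70 hex

B81DEB70


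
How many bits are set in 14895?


0b11101000101111 has 9 set bits

9


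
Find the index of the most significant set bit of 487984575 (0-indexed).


0b11101000101100000110110111111. Highest set bit at position 28

28


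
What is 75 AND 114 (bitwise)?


0b1001011 & 0b1110010 = 0b1000010 = 66

66


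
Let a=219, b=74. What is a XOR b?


219 ^ 74 = 145

145


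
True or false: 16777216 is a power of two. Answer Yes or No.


0b1000000000000000000000000. Only one bit set => Yes

Yes


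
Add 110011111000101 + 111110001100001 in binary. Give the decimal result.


110011111000101 + 111110001100001 = 1110010000100110 = 58406

58406


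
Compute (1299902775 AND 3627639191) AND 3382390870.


Step 1: 1299902775 & 3627639191 = 1211654423
Step 2: 1211654423 & 3382390870 = 1209540630

1209540630


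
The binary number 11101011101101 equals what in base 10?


11101011101101 in decimal = 15085

15085


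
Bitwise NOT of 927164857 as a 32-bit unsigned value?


~0b110111010000110110100110111001 = 0b11001000101111001001011001000110 = 3367802438 (32-bit unsigned)

3367802438


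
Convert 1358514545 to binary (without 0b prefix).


1358514545 = 1010000111110010100100101110001 in binary

1010000111110010100100101110001


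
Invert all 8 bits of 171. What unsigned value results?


171 ^ 255 = 84

84


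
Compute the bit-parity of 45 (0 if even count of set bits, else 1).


0b101101 has 4 ones => parity 0

0


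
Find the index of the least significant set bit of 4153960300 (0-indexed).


0b11110111100110000110011101101100. Lowest set bit at position 2

2


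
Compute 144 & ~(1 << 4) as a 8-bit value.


144 & ~(1 << 4) = 128

128


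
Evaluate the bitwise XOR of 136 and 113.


0b10001000 ^ 0b1110001 = 0b11111001 = 249

249


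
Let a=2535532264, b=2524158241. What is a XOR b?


2535532264 ^ 2524158241 = 22200265

22200265


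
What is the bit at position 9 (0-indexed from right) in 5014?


0b1001110010110, position 9 = 1

1


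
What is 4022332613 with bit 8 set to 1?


4022332613 | (1 << 8) = 4022332613 | 256 = 4022332869

4022332869


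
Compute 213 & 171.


0b11010101 & 0b10101011 = 0b10000001 = 129

129


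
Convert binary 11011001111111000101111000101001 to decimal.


11011001111111000101111000101001 in decimal = 3657195049

3657195049


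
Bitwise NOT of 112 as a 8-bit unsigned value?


~0b1110000 = 0b10001111 = 143 (8-bit unsigned)

143


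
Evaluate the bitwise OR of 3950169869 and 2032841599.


0b11101011011100101100111100001101 | 0b1111001001010101011001101111111 = 0b11111011011110101111111101111111 = 4219142015

4219142015


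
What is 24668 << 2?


0b110000001011100 << 2 = 0b11000000101110000 = 98672

98672


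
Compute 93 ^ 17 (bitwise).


0b1011101 ^ 0b10001 = 0b1001100 = 76

76


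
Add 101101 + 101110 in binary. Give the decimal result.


101101 + 101110 = 1011011 = 91

91


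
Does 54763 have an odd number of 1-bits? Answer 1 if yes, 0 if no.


0b1101010111101011 has 11 ones => parity 1

1


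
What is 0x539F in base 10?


539F hex = 21407 decimal

21407


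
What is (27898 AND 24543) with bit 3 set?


Step 1: 27898 & 24543 = 19674
Step 2: 19674 | (1 << 3) = 19674 | 8 = 19674

19674


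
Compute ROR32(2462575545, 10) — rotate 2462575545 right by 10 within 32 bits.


Rotate 0b10010010110001111110101110111001 right by 10 (32-bit) = 0b11101110011001001011000111111010 = 3999576570

3999576570


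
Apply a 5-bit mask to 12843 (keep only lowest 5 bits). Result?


12843 & 31 = 11

11


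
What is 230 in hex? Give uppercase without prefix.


230 = E6 hex

E6


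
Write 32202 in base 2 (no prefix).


32202 = 111110111001010 in binary

111110111001010


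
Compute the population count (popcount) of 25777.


0b110010010110001 has 7 set bits

7


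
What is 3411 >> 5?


0b110101010011 >> 5 = 0b1101010 = 106

106


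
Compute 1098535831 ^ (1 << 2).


1098535831 ^ (1 << 2) = 1098535831 ^ 4 = 1098535827

1098535827


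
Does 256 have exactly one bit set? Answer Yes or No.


0b100000000. Only one bit set => Yes

Yes


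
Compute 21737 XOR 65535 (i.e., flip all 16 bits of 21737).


21737 ^ 65535 = 43798

43798


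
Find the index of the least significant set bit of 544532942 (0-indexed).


0b100000011101001110100111001110. Lowest set bit at position 1

1


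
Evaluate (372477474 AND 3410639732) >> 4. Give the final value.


Step 1: 372477474 & 3410639732 = 33688096
Step 2: 33688096 >> 4 = 2105506

2105506


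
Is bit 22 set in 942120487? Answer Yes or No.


0b111000001001111001111000100111, bit 22 = 0. No

No


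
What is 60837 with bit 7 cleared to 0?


60837 & ~(1 << 7) = 60709

60709


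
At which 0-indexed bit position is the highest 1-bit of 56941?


0b1101111001101101. Highest set bit at position 15

15


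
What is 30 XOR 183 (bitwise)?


0b11110 ^ 0b10110111 = 0b10101001 = 169

169


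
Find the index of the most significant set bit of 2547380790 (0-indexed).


0b10010111110101011111001000110110. Highest set bit at position 31

31


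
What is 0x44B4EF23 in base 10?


44B4EF23 hex = 1152708387 decimal

1152708387


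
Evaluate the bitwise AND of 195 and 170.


0b11000011 & 0b10101010 = 0b10000010 = 130

130


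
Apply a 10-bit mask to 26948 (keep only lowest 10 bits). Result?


26948 & 1023 = 324

324


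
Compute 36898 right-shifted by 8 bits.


0b1001000000100010 >> 8 = 0b10010000 = 144

144


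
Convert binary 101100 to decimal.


101100 in decimal = 44

44


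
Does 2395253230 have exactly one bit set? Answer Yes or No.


0b10001110110001001010100111101110. Multiple bits set => No

No


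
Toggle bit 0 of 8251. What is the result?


8251 ^ (1 << 0) = 8251 ^ 1 = 8250

8250


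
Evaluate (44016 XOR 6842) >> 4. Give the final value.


Step 1: 44016 ^ 6842 = 45386
Step 2: 45386 >> 4 = 2836

2836


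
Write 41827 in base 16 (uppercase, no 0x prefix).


41827 = A363 hex

A363


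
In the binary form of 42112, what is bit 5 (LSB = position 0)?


0b1010010010000000, position 5 = 0

0


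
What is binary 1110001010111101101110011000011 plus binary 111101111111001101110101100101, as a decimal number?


1110001010111101101110011000011 + 111101111111001101110101100101 = 10101111010110111011101000101000 = 2942024232

2942024232


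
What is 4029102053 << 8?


0b11110000001001110011011111100101 << 8 = 0b1111000000100111001101111110010100000000 = 1031450125568

1031450125568


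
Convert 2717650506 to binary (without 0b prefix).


2717650506 = 10100001111111000000111001001010 in binary

10100001111111000000111001001010


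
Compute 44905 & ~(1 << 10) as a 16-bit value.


44905 & ~(1 << 10) = 43881

43881


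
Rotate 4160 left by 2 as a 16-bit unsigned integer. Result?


Rotate 0b1000001000000 left by 2 (16-bit) = 0b100000100000000 = 16640

16640


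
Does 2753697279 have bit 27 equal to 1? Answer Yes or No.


0b10100100001000100001010111111111, bit 27 = 0. No

No


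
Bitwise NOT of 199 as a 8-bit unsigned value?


~0b11000111 = 0b111000 = 56 (8-bit unsigned)

56


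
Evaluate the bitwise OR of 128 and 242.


0b10000000 | 0b11110010 = 0b11110010 = 242

242


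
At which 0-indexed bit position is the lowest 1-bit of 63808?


0b1111100101000000. Lowest set bit at position 6

6


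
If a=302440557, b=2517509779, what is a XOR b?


302440557 ^ 2517509779 = 2215167742

2215167742


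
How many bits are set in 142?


0b10001110 has 4 set bits

4


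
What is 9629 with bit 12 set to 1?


9629 | (1 << 12) = 9629 | 4096 = 13725

13725


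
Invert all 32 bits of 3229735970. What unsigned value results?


3229735970 ^ 4294967295 = 1065231325

1065231325


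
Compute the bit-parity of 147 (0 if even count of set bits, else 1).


0b10010011 has 4 ones => parity 0

0


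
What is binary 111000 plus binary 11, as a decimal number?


111000 + 11 = 111011 = 59

59


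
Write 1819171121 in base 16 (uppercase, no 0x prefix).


1819171121 = 6C6E5931 hex

6C6E5931


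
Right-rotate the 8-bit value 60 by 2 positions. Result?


Rotate 0b111100 right by 2 (8-bit) = 0b1111 = 15

15


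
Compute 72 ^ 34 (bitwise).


0b1001000 ^ 0b100010 = 0b1101010 = 106

106


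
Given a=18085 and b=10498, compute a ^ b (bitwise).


18085 ^ 10498 = 28583

28583


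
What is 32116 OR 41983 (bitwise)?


0b111110101110100 | 0b1010001111111111 = 0b1111111111111111 = 65535

65535


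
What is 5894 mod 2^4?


5894 & 15 = 6

6


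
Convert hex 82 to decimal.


82 hex = 130 decimal

130


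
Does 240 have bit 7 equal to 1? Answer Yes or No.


0b11110000, bit 7 = 1. Yes

Yes


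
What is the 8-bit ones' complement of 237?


237 ^ 255 = 18

18


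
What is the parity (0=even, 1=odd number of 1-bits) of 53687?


0b1101000110110111 has 10 ones => parity 0

0


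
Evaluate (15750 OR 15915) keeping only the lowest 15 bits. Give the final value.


Step 1: 15750 | 15915 = 16303
Step 2: 16303 & 32767 = 16303

16303


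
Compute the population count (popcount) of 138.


0b10001010 has 3 set bits

3


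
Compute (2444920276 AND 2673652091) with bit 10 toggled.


Step 1: 2444920276 & 2673652091 = 2434302288
Step 2: 2434302288 ^ (1 << 10) = 2434302288 ^ 1024 = 2434303312

2434303312


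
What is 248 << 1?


0b11111000 << 1 = 0b111110000 = 496

496


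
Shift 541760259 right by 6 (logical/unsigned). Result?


0b100000010010101001101100000011 >> 6 = 0b100000010010101001101100 = 8465004

8465004


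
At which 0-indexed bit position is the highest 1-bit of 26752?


0b110100010000000. Highest set bit at position 14

14


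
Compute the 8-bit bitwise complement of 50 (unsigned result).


~0b110010 = 0b11001101 = 205 (8-bit unsigned)

205


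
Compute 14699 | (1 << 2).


14699 | (1 << 2) = 14699 | 4 = 14703

14703


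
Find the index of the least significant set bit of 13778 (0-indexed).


0b11010111010010. Lowest set bit at position 1

1


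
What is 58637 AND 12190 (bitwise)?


0b1110010100001101 & 0b10111110011110 = 0b10010100001100 = 9484

9484


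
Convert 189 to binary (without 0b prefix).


189 = 10111101 in binary

10111101


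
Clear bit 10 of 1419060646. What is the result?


1419060646 & ~(1 << 10) = 1419059622

1419059622


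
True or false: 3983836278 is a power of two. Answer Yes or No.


0b11101101011101001000010001110110. Multiple bits set => No

No


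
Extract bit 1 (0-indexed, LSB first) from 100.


0b1100100, position 1 = 0

0


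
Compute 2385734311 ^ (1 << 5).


2385734311 ^ (1 << 5) = 2385734311 ^ 32 = 2385734279

2385734279


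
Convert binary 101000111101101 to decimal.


101000111101101 in decimal = 20973

20973


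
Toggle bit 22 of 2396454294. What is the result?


2396454294 ^ (1 << 22) = 2396454294 ^ 4194304 = 2392259990

2392259990


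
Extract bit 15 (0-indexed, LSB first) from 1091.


0b10001000011, position 15 = 0

0


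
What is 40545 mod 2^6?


40545 & 63 = 33

33


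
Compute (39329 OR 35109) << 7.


Step 1: 39329 | 35109 = 39333
Step 2: 39333 << 7 = 5034624

5034624


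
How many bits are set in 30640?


0b111011110110000 has 9 set bits

9


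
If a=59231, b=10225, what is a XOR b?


59231 ^ 10225 = 49326

49326


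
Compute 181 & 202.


0b10110101 & 0b11001010 = 0b10000000 = 128

128


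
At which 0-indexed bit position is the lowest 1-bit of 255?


0b11111111. Lowest set bit at position 0

0


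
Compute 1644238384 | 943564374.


0b1100010000000010001011000110000 | 0b111000001111011010011001010110 = 0b1111010001111011011011001110110 = 2050864758

2050864758


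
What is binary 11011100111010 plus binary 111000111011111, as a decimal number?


11011100111010 + 111000111011111 = 1010100100011001 = 43289

43289


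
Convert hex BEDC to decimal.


BEDC hex = 48860 decimal

48860


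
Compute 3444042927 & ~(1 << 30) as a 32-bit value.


3444042927 & ~(1 << 30) = 2370301103

2370301103


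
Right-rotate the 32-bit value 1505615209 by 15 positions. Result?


Rotate 0b1011001101111011101110101101001 right by 15 (32-bit) = 0b10111010110100101011001101111011 = 3134370683

3134370683


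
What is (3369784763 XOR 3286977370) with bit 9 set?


Step 1: 3369784763 ^ 3286977370 = 187801313
Step 2: 187801313 | (1 << 9) = 187801313 | 512 = 187801313

187801313


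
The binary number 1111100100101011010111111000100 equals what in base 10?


1111100100101011010111111000100 in decimal = 2090184644

2090184644


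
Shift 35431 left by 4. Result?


0b1000101001100111 << 4 = 0b10001010011001110000 = 566896

566896


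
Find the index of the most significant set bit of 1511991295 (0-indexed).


0b1011010000111110010011111111111. Highest set bit at position 30

30


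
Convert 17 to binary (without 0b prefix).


17 = 10001 in binary

10001


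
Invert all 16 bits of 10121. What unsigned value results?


10121 ^ 65535 = 55414

55414


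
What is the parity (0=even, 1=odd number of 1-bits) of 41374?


0b1010000110011110 has 8 ones => parity 0

0


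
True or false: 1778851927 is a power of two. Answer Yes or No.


0b1101010000001110010000001010111. Multiple bits set => No

No


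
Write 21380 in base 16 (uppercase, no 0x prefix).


21380 = 5384 hex

5384


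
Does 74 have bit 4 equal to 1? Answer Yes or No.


0b1001010, bit 4 = 0. No

No


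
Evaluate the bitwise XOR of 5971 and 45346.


0b1011101010011 ^ 0b1011000100100010 = 0b1010011001110001 = 42609

42609


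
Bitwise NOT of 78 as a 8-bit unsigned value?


~0b1001110 = 0b10110001 = 177 (8-bit unsigned)

177


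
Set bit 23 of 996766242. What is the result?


996766242 | (1 << 23) = 996766242 | 8388608 = 1005154850

1005154850


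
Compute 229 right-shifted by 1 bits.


0b11100101 >> 1 = 0b1110010 = 114

114


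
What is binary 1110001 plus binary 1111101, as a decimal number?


1110001 + 1111101 = 11101110 = 238

238


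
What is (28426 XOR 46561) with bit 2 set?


Step 1: 28426 ^ 46561 = 56043
Step 2: 56043 | (1 << 2) = 56043 | 4 = 56047

56047


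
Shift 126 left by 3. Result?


0b1111110 << 3 = 0b1111110000 = 1008

1008


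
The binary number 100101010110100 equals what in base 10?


100101010110100 in decimal = 19124

19124


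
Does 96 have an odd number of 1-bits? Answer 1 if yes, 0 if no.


0b1100000 has 2 ones => parity 0

0


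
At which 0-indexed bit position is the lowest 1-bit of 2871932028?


0b10101011001011100011010001111100. Lowest set bit at position 2

2


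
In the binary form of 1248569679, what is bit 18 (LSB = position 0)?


0b1001010011010111010100101001111, position 18 = 0

0


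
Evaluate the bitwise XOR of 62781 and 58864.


0b1111010100111101 ^ 0b1110010111110000 = 0b1000011001101 = 4301

4301


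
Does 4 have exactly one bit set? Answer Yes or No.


0b100. Only one bit set => Yes

Yes


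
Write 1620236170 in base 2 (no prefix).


1620236170 = 1100000100100101101011110001010 in binary

1100000100100101101011110001010


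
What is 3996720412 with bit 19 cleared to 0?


3996720412 & ~(1 << 19) = 3996196124

3996196124


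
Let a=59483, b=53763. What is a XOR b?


59483 ^ 53763 = 14936

14936


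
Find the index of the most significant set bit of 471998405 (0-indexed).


0b11100001000100001111111000101. Highest set bit at position 28

28


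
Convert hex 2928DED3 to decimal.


2928DED3 hex = 690544339 decimal

690544339


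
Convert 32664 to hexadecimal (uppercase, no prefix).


32664 = 7F98 hex

7F98


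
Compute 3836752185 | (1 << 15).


3836752185 | (1 << 15) = 3836752185 | 32768 = 3836784953

3836784953


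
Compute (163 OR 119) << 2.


Step 1: 163 | 119 = 247
Step 2: 247 << 2 = 988

988


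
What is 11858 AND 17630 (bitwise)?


0b10111001010010 & 0b100010011011110 = 0b10001010010 = 1106

1106


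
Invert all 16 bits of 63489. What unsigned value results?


63489 ^ 65535 = 2046

2046


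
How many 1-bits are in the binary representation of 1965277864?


0b1110101001000111100001010101000 has 14 set bits

14


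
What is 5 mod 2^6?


5 & 63 = 5

5


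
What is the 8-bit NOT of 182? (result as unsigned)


~0b10110110 = 0b1001001 = 73 (8-bit unsigned)

73


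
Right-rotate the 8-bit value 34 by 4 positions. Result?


Rotate 0b100010 right by 4 (8-bit) = 0b100010 = 34

34


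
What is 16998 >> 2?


0b100001001100110 >> 2 = 0b1000010011001 = 4249

4249


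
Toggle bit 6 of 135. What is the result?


135 ^ (1 << 6) = 135 ^ 64 = 199

199


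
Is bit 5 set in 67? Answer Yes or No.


0b1000011, bit 5 = 0. No

No


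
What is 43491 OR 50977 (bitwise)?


0b1010100111100011 | 0b1100011100100001 = 0b1110111111100011 = 61411

61411


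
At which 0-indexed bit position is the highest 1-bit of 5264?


0b1010010010000. Highest set bit at position 12

12


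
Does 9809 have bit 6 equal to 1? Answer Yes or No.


0b10011001010001, bit 6 = 1. Yes

Yes


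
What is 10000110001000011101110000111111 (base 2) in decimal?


10000110001000011101110000111111 in decimal = 2250366015

2250366015


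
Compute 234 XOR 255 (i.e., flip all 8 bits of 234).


234 ^ 255 = 21

21


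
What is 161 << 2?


0b10100001 << 2 = 0b1010000100 = 644

644


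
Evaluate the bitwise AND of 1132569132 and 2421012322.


0b1000011100000011010001000101100 & 0b10010000010011011011011101100010 = 0b11010001000100000 = 107040

107040


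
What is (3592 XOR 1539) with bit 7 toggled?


Step 1: 3592 ^ 1539 = 2059
Step 2: 2059 ^ (1 << 7) = 2059 ^ 128 = 2187

2187


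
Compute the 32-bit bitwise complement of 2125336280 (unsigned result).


~0b1111110101011100000111011011000 = 0b10000001010100011111000100100111 = 2169631015 (32-bit unsigned)

2169631015


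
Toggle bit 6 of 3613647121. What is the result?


3613647121 ^ (1 << 6) = 3613647121 ^ 64 = 3613647185

3613647185


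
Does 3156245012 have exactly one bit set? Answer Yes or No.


0b10111100001000000111101000010100. Multiple bits set => No

No


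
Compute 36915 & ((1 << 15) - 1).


36915 & 32767 = 4147

4147


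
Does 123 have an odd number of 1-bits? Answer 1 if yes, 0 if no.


0b1111011 has 6 ones => parity 0

0


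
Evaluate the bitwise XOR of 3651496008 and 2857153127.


0b11011001101001010110100001001000 ^ 0b10101010010011001011001001100111 = 0b1110011111010011101101000101111 = 1944705583

1944705583


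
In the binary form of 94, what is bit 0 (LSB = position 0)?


0b1011110, position 0 = 0

0


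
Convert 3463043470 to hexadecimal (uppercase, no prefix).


3463043470 = CE69D98E hex

CE69D98E


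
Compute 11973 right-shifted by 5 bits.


0b10111011000101 >> 5 = 0b101110110 = 374

374


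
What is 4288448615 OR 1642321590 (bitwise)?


0b11111111100111001000100001100111 | 0b1100001111000111101011010110110 = 0b11111111111111111101111011110111 = 4294958839

4294958839


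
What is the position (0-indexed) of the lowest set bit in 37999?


0b1001010001101111. Lowest set bit at position 0

0


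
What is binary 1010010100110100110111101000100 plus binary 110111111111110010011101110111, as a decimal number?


1010010100110100110111101000100 + 110111111111110010011101110111 = 10001010100110011001011010111011 = 2325321403

2325321403


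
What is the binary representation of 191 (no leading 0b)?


191 = 10111111 in binary

10111111


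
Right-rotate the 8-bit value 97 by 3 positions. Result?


Rotate 0b1100001 right by 3 (8-bit) = 0b101100 = 44

44


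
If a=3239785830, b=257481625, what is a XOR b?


3239785830 ^ 257481625 = 3460558591

3460558591


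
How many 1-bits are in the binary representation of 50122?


0b1100001111001010 has 8 set bits

8


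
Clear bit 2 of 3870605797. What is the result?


3870605797 & ~(1 << 2) = 3870605793

3870605793


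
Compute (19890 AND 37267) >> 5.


Step 1: 19890 & 37267 = 402
Step 2: 402 >> 5 = 12

12


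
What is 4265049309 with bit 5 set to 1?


4265049309 | (1 << 5) = 4265049309 | 32 = 4265049341

4265049341


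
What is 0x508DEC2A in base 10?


508DEC2A hex = 1351478314 decimal

1351478314


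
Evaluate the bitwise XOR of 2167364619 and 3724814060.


0b10000001001011110101110000001011 ^ 0b11011110000001000010011011101100 = 0b1011111001010110111101011100111 = 1596685031

1596685031


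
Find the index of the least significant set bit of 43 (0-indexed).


0b101011. Lowest set bit at position 0

0


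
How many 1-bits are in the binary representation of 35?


0b100011 has 3 set bits

3


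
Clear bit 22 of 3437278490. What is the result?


3437278490 & ~(1 << 22) = 3433084186

3433084186


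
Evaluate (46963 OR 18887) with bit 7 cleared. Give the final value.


Step 1: 46963 | 18887 = 65527
Step 2: 65527 & ~(1 << 7) = 65399

65399


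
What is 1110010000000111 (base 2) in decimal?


1110010000000111 in decimal = 58375

58375


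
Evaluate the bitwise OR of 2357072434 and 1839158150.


0b10001100011111100001001000110010 | 0b1101101100111110101001110000110 = 0b11101101111111110101001110110110 = 3992933302

3992933302


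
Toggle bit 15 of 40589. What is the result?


40589 ^ (1 << 15) = 40589 ^ 32768 = 7821

7821


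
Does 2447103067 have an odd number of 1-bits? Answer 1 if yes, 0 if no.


0b10010001110110111101010001011011 has 18 ones => parity 0

0


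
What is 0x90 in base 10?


90 hex = 144 decimal

144


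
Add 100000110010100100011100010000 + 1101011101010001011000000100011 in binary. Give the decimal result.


100000110010100100011100010000 + 1101011101010001011000000100011 = 10001100011100101111011100110011 = 2356344627

2356344627


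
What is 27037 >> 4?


0b110100110011101 >> 4 = 0b11010011001 = 1689

1689


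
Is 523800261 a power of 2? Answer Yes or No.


0b11111001110001000111011000101. Multiple bits set => No

No


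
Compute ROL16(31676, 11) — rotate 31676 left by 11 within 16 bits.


Rotate 0b111101110111100 left by 11 (16-bit) = 0b1110001111011101 = 58333

58333


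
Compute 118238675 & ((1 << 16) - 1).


118238675 & 65535 = 11731

11731


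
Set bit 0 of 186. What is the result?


186 | (1 << 0) = 186 | 1 = 187

187


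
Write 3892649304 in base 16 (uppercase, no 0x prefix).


3892649304 = E8051D58 hex

E8051D58


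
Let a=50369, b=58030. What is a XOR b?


50369 ^ 58030 = 9839

9839


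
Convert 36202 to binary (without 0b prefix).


36202 = 1000110101101010 in binary

1000110101101010


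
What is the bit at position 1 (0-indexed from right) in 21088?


0b101001001100000, position 1 = 0

0


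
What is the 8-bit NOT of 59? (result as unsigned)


~0b111011 = 0b11000100 = 196 (8-bit unsigned)

196


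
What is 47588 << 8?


0b1011100111100100 << 8 = 0b101110011110010000000000 = 12182528

12182528


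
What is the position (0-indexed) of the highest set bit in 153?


0b10011001. Highest set bit at position 7

7


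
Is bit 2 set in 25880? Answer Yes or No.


0b110010100011000, bit 2 = 0. No

No
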